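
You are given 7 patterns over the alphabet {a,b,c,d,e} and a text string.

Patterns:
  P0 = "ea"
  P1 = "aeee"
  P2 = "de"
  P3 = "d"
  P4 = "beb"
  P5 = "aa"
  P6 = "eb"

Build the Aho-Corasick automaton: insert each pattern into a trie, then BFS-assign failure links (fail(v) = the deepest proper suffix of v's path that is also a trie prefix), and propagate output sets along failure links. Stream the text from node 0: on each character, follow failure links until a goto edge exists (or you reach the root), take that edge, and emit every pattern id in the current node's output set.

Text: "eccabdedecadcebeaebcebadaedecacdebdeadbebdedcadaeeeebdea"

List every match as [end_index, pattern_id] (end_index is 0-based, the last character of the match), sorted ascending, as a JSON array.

Build automaton:
Trie (insert patterns):
  0='ε' goto a→3 b→9 d→7 e→1
  1='e' goto a→2 b→13
  2='ea' goto ·  [P0 ends]
  3='a' goto a→12 e→4
  4='ae' goto e→5
  5='aee' goto e→6
  6='aeee' goto ·  [P1 ends]
  7='d' goto e→8  [P3 ends]
  8='de' goto ·  [P2 ends]
  9='b' goto e→10
  10='be' goto b→11
  11='beb' goto ·  [P4 ends]
  12='aa' goto ·  [P5 ends]
  13='eb' goto ·  [P6 ends]

BFS fail/out derivation:
  fail(1) 'e': from fail(0)=0 chase 'e': 0 ⇒ 0;  out=∅∪out(0)=∅
  fail(3) 'a': from fail(0)=0 chase 'a': 0 ⇒ 0;  out=∅∪out(0)=∅
  fail(7) 'd': from fail(0)=0 chase 'd': 0 ⇒ 0;  out={3}∪out(0)={3}
  fail(9) 'b': from fail(0)=0 chase 'b': 0 ⇒ 0;  out=∅∪out(0)=∅
  fail(2) 'ea': from fail(1)=0 chase 'a': 0 ⇒ 3;  out={0}∪out(3)={0}
  fail(4) 'ae': from fail(3)=0 chase 'e': 0 ⇒ 1;  out=∅∪out(1)=∅
  fail(8) 'de': from fail(7)=0 chase 'e': 0 ⇒ 1;  out={2}∪out(1)={2}
  fail(10) 'be': from fail(9)=0 chase 'e': 0 ⇒ 1;  out=∅∪out(1)=∅
  fail(12) 'aa': from fail(3)=0 chase 'a': 0 ⇒ 3;  out={5}∪out(3)={5}
  fail(13) 'eb': from fail(1)=0 chase 'b': 0 ⇒ 9;  out={6}∪out(9)={6}
  fail(5) 'aee': from fail(4)=1 chase 'e': 1→0 ⇒ 1;  out=∅∪out(1)=∅
  fail(11) 'beb': from fail(10)=1 chase 'b': 1 ⇒ 13;  out={4}∪out(13)={4,6}
  fail(6) 'aeee': from fail(5)=1 chase 'e': 1→0 ⇒ 1;  out={1}∪out(1)={1}

Run:
i=0 'e': node 0→1
i=1 'c': node 1→0 (fail-walked)
i=2 'c': node 0→0
i=3 'a': node 0→3
i=4 'b': node 3→9 (fail-walked)
i=5 'd': node 9→7 (fail-walked)  ** P3@[5:5]
i=6 'e': node 7→8  ** P2@[5:6]
i=7 'd': node 8→7 (fail-walked)  ** P3@[7:7]
i=8 'e': node 7→8  ** P2@[7:8]
i=9 'c': node 8→0 (fail-walked)
i=10 'a': node 0→3
i=11 'd': node 3→7 (fail-walked)  ** P3@[11:11]
i=12 'c': node 7→0 (fail-walked)
i=13 'e': node 0→1
i=14 'b': node 1→13  ** P6@[13:14]
i=15 'e': node 13→10 (fail-walked)
i=16 'a': node 10→2 (fail-walked)  ** P0@[15:16]
i=17 'e': node 2→4 (fail-walked)
i=18 'b': node 4→13 (fail-walked)  ** P6@[17:18]
i=19 'c': node 13→0 (fail-walked)
i=20 'e': node 0→1
i=21 'b': node 1→13  ** P6@[20:21]
i=22 'a': node 13→3 (fail-walked)
i=23 'd': node 3→7 (fail-walked)  ** P3@[23:23]
i=24 'a': node 7→3 (fail-walked)
i=25 'e': node 3→4
i=26 'd': node 4→7 (fail-walked)  ** P3@[26:26]
i=27 'e': node 7→8  ** P2@[26:27]
i=28 'c': node 8→0 (fail-walked)
i=29 'a': node 0→3
i=30 'c': node 3→0 (fail-walked)
i=31 'd': node 0→7  ** P3@[31:31]
i=32 'e': node 7→8  ** P2@[31:32]
i=33 'b': node 8→13 (fail-walked)  ** P6@[32:33]
i=34 'd': node 13→7 (fail-walked)  ** P3@[34:34]
i=35 'e': node 7→8  ** P2@[34:35]
i=36 'a': node 8→2 (fail-walked)  ** P0@[35:36]
i=37 'd': node 2→7 (fail-walked)  ** P3@[37:37]
i=38 'b': node 7→9 (fail-walked)
i=39 'e': node 9→10
i=40 'b': node 10→11  ** P4@[38:40],P6@[39:40]
i=41 'd': node 11→7 (fail-walked)  ** P3@[41:41]
i=42 'e': node 7→8  ** P2@[41:42]
i=43 'd': node 8→7 (fail-walked)  ** P3@[43:43]
i=44 'c': node 7→0 (fail-walked)
i=45 'a': node 0→3
i=46 'd': node 3→7 (fail-walked)  ** P3@[46:46]
i=47 'a': node 7→3 (fail-walked)
i=48 'e': node 3→4
i=49 'e': node 4→5
i=50 'e': node 5→6  ** P1@[47:50]
i=51 'e': node 6→1 (fail-walked)
i=52 'b': node 1→13  ** P6@[51:52]
i=53 'd': node 13→7 (fail-walked)  ** P3@[53:53]
i=54 'e': node 7→8  ** P2@[53:54]
i=55 'a': node 8→2 (fail-walked)  ** P0@[54:55]

Matches: [[5,3],[6,2],[7,3],[8,2],[11,3],[14,6],[16,0],[18,6],[21,6],[23,3],[26,3],[27,2],[31,3],[32,2],[33,6],[34,3],[35,2],[36,0],[37,3],[40,4],[40,6],[41,3],[42,2],[43,3],[46,3],[50,1],[52,6],[53,3],[54,2],[55,0]]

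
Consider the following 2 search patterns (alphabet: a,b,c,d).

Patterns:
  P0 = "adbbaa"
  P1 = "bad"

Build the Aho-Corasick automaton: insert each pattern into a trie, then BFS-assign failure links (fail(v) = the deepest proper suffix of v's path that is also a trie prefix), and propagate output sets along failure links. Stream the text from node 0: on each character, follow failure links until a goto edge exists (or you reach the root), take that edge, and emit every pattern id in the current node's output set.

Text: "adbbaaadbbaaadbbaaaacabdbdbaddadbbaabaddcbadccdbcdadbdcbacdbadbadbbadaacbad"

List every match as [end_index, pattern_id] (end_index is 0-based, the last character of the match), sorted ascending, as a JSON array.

Construct AC machine:
Trie nodes:
  0='ε' goto a→1 b→7
  1='a' goto d→2
  2='ad' goto b→3
  3='adb' goto b→4
  4='adbb' goto a→5
  5='adbba' goto a→6
  6='adbbaa' goto ·  [P0 ends]
  7='b' goto a→8
  8='ba' goto d→9
  9='bad' goto ·  [P1 ends]

Failure links (BFS by depth):
  n1('a'): parent n0 fail=0; on 'a' 0 → fail=0;  out ∅∪∅=∅
  n7('b'): parent n0 fail=0; on 'b' 0 → fail=0;  out ∅∪∅=∅
  n2('ad'): parent n1 fail=0; on 'd' 0 → fail=0;  out ∅∪∅=∅
  n8('ba'): parent n7 fail=0; on 'a' 0 → fail=1;  out ∅∪∅=∅
  n3('adb'): parent n2 fail=0; on 'b' 0 → fail=7;  out ∅∪∅=∅
  n9('bad'): parent n8 fail=1; on 'd' 1 → fail=2;  out {1}∪∅={1}
  n4('adbb'): parent n3 fail=7; on 'b' 7→0 → fail=7;  out ∅∪∅=∅
  n5('adbba'): parent n4 fail=7; on 'a' 7 → fail=8;  out ∅∪∅=∅
  n6('adbbaa'): parent n5 fail=8; on 'a' 8→1→0 → fail=1;  out {0}∪∅={0}

Text stream:
[0] read 'a'  n0⇒n1
[1] read 'd'  n1⇒n2
[2] read 'b'  n2⇒n3
[3] read 'b'  n3⇒n4
[4] read 'a'  n4⇒n5
[5] read 'a'  n5⇒n6  → match P0@[0:5]
[6] read 'a'  n6⇒n1 (fail-walked)
[7] read 'd'  n1⇒n2
[8] read 'b'  n2⇒n3
[9] read 'b'  n3⇒n4
[10] read 'a'  n4⇒n5
[11] read 'a'  n5⇒n6  → match P0@[6:11]
[12] read 'a'  n6⇒n1 (fail-walked)
[13] read 'd'  n1⇒n2
[14] read 'b'  n2⇒n3
[15] read 'b'  n3⇒n4
[16] read 'a'  n4⇒n5
[17] read 'a'  n5⇒n6  → match P0@[12:17]
[18] read 'a'  n6⇒n1 (fail-walked)
[19] read 'a'  n1⇒n1 (fail-walked)
[20] read 'c'  n1⇒n0 (fail-walked)
[21] read 'a'  n0⇒n1
[22] read 'b'  n1⇒n7 (fail-walked)
[23] read 'd'  n7⇒n0 (fail-walked)
[24] read 'b'  n0⇒n7
[25] read 'd'  n7⇒n0 (fail-walked)
[26] read 'b'  n0⇒n7
[27] read 'a'  n7⇒n8
[28] read 'd'  n8⇒n9  → match P1@[26:28]
[29] read 'd'  n9⇒n0 (fail-walked)
[30] read 'a'  n0⇒n1
[31] read 'd'  n1⇒n2
[32] read 'b'  n2⇒n3
[33] read 'b'  n3⇒n4
[34] read 'a'  n4⇒n5
[35] read 'a'  n5⇒n6  → match P0@[30:35]
[36] read 'b'  n6⇒n7 (fail-walked)
[37] read 'a'  n7⇒n8
[38] read 'd'  n8⇒n9  → match P1@[36:38]
[39] read 'd'  n9⇒n0 (fail-walked)
[40] read 'c'  n0⇒n0
[41] read 'b'  n0⇒n7
[42] read 'a'  n7⇒n8
[43] read 'd'  n8⇒n9  → match P1@[41:43]
[44] read 'c'  n9⇒n0 (fail-walked)
[45] read 'c'  n0⇒n0
[46] read 'd'  n0⇒n0
[47] read 'b'  n0⇒n7
[48] read 'c'  n7⇒n0 (fail-walked)
[49] read 'd'  n0⇒n0
[50] read 'a'  n0⇒n1
[51] read 'd'  n1⇒n2
[52] read 'b'  n2⇒n3
[53] read 'd'  n3⇒n0 (fail-walked)
[54] read 'c'  n0⇒n0
[55] read 'b'  n0⇒n7
[56] read 'a'  n7⇒n8
[57] read 'c'  n8⇒n0 (fail-walked)
[58] read 'd'  n0⇒n0
[59] read 'b'  n0⇒n7
[60] read 'a'  n7⇒n8
[61] read 'd'  n8⇒n9  → match P1@[59:61]
[62] read 'b'  n9⇒n3 (fail-walked)
[63] read 'a'  n3⇒n8 (fail-walked)
[64] read 'd'  n8⇒n9  → match P1@[62:64]
[65] read 'b'  n9⇒n3 (fail-walked)
[66] read 'b'  n3⇒n4
[67] read 'a'  n4⇒n5
[68] read 'd'  n5⇒n9 (fail-walked)  → match P1@[66:68]
[69] read 'a'  n9⇒n1 (fail-walked)
[70] read 'a'  n1⇒n1 (fail-walked)
[71] read 'c'  n1⇒n0 (fail-walked)
[72] read 'b'  n0⇒n7
[73] read 'a'  n7⇒n8
[74] read 'd'  n8⇒n9  → match P1@[72:74]

Result: [[5,0],[11,0],[17,0],[28,1],[35,0],[38,1],[43,1],[61,1],[64,1],[68,1],[74,1]]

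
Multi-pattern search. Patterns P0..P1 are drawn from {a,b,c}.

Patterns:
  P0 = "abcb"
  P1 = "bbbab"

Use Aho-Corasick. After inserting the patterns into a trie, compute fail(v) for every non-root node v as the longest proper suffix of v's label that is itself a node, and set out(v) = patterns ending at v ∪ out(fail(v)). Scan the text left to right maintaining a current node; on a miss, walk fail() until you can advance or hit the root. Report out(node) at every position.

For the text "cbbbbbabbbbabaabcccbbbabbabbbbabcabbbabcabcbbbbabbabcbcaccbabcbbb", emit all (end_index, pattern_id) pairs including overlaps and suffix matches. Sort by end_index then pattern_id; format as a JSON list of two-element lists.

Construct AC machine:
Trie (insert patterns):
  0='ε' goto a→1 b→5
  1='a' goto b→2
  2='ab' goto c→3
  3='abc' goto b→4
  4='abcb' goto ·  ←P0
  5='b' goto b→6
  6='bb' goto b→7
  7='bbb' goto a→8
  8='bbba' goto b→9
  9='bbbab' goto ·  ←P1

Failure links (BFS by depth):
  n1('a'): parent n0 fail=0; on 'a' 0 → fail=0;  out ∅∪∅=∅
  n5('b'): parent n0 fail=0; on 'b' 0 → fail=0;  out ∅∪∅=∅
  n2('ab'): parent n1 fail=0; on 'b' 0 → fail=5;  out ∅∪∅=∅
  n6('bb'): parent n5 fail=0; on 'b' 0 → fail=5;  out ∅∪∅=∅
  n3('abc'): parent n2 fail=5; on 'c' 5→0 → fail=0;  out ∅∪∅=∅
  n7('bbb'): parent n6 fail=5; on 'b' 5 → fail=6;  out ∅∪∅=∅
  n4('abcb'): parent n3 fail=0; on 'b' 0 → fail=5;  out {0}∪∅={0}
  n8('bbba'): parent n7 fail=6; on 'a' 6→5→0 → fail=1;  out ∅∪∅=∅
  n9('bbbab'): parent n8 fail=1; on 'b' 1 → fail=2;  out {1}∪∅={1}

Text stream:
pos 0 'c': at 0
pos 1 'b': at 5
pos 2 'b': at 6
pos 3 'b': at 7
pos 4 'b': at 7 (fail-walked)
pos 5 'b': at 7 (fail-walked)
pos 6 'a': at 8
pos 7 'b': at 9  → match P1@[3:7]
pos 8 'b': at 6 (fail-walked)
pos 9 'b': at 7
pos 10 'b': at 7 (fail-walked)
pos 11 'a': at 8
pos 12 'b': at 9  → match P1@[8:12]
pos 13 'a': at 1 (fail-walked)
pos 14 'a': at 1 (fail-walked)
pos 15 'b': at 2
pos 16 'c': at 3
pos 17 'c': at 0 (fail-walked)
pos 18 'c': at 0
pos 19 'b': at 5
pos 20 'b': at 6
pos 21 'b': at 7
pos 22 'a': at 8
pos 23 'b': at 9  → match P1@[19:23]
pos 24 'b': at 6 (fail-walked)
pos 25 'a': at 1 (fail-walked)
pos 26 'b': at 2
pos 27 'b': at 6 (fail-walked)
pos 28 'b': at 7
pos 29 'b': at 7 (fail-walked)
pos 30 'a': at 8
pos 31 'b': at 9  → match P1@[27:31]
pos 32 'c': at 3 (fail-walked)
pos 33 'a': at 1 (fail-walked)
pos 34 'b': at 2
pos 35 'b': at 6 (fail-walked)
pos 36 'b': at 7
pos 37 'a': at 8
pos 38 'b': at 9  → match P1@[34:38]
pos 39 'c': at 3 (fail-walked)
pos 40 'a': at 1 (fail-walked)
pos 41 'b': at 2
pos 42 'c': at 3
pos 43 'b': at 4  → match P0@[40:43]
pos 44 'b': at 6 (fail-walked)
pos 45 'b': at 7
pos 46 'b': at 7 (fail-walked)
pos 47 'a': at 8
pos 48 'b': at 9  → match P1@[44:48]
pos 49 'b': at 6 (fail-walked)
pos 50 'a': at 1 (fail-walked)
pos 51 'b': at 2
pos 52 'c': at 3
pos 53 'b': at 4  → match P0@[50:53]
pos 54 'c': at 0 (fail-walked)
pos 55 'a': at 1
pos 56 'c': at 0 (fail-walked)
pos 57 'c': at 0
pos 58 'b': at 5
pos 59 'a': at 1 (fail-walked)
pos 60 'b': at 2
pos 61 'c': at 3
pos 62 'b': at 4  → match P0@[59:62]
pos 63 'b': at 6 (fail-walked)
pos 64 'b': at 7

Matches: [[7,1],[12,1],[23,1],[31,1],[38,1],[43,0],[48,1],[53,0],[62,0]]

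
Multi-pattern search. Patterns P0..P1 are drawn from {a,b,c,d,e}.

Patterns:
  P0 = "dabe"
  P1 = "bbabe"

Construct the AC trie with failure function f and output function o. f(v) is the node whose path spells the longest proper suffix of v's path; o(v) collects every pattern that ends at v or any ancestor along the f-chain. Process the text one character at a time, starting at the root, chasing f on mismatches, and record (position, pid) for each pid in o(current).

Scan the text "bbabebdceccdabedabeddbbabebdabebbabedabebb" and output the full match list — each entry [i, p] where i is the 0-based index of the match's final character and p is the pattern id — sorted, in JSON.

Build:
Trie (insert patterns):
  n0 'ε': b→5 d→1
  n1 'd': a→2
  n2 'da': b→3
  n3 'dab': e→4
  n4 'dabe': ·  ←P0
  n5 'b': b→6
  n6 'bb': a→7
  n7 'bba': b→8
  n8 'bbab': e→9
  n9 'bbabe': ·  ←P1

Failure links (BFS by depth):
  fail(1) 'd': from fail(0)=0 chase 'd': 0 ⇒ 0;  out=∅∪out(0)=∅
  fail(5) 'b': from fail(0)=0 chase 'b': 0 ⇒ 0;  out=∅∪out(0)=∅
  fail(2) 'da': from fail(1)=0 chase 'a': 0 ⇒ 0;  out=∅∪out(0)=∅
  fail(6) 'bb': from fail(5)=0 chase 'b': 0 ⇒ 5;  out=∅∪out(5)=∅
  fail(3) 'dab': from fail(2)=0 chase 'b': 0 ⇒ 5;  out=∅∪out(5)=∅
  fail(7) 'bba': from fail(6)=5 chase 'a': 5→0 ⇒ 0;  out=∅∪out(0)=∅
  fail(4) 'dabe': from fail(3)=5 chase 'e': 5→0 ⇒ 0;  out={0}∪out(0)={0}
  fail(8) 'bbab': from fail(7)=0 chase 'b': 0 ⇒ 5;  out=∅∪out(5)=∅
  fail(9) 'bbabe': from fail(8)=5 chase 'e': 5→0 ⇒ 0;  out={1}∪out(0)={1}

Text stream:
i=0 'b': node 0→5
i=1 'b': node 5→6
i=2 'a': node 6→7
i=3 'b': node 7→8
i=4 'e': node 8→9  → match P1@[0:4]
i=5 'b': node 9→5 (via fail)
i=6 'd': node 5→1 (via fail)
i=7 'c': node 1→0 (via fail)
i=8 'e': node 0→0
i=9 'c': node 0→0
i=10 'c': node 0→0
i=11 'd': node 0→1
i=12 'a': node 1→2
i=13 'b': node 2→3
i=14 'e': node 3→4  → match P0@[11:14]
i=15 'd': node 4→1 (via fail)
i=16 'a': node 1→2
i=17 'b': node 2→3
i=18 'e': node 3→4  → match P0@[15:18]
i=19 'd': node 4→1 (via fail)
i=20 'd': node 1→1 (via fail)
i=21 'b': node 1→5 (via fail)
i=22 'b': node 5→6
i=23 'a': node 6→7
i=24 'b': node 7→8
i=25 'e': node 8→9  → match P1@[21:25]
i=26 'b': node 9→5 (via fail)
i=27 'd': node 5→1 (via fail)
i=28 'a': node 1→2
i=29 'b': node 2→3
i=30 'e': node 3→4  → match P0@[27:30]
i=31 'b': node 4→5 (via fail)
i=32 'b': node 5→6
i=33 'a': node 6→7
i=34 'b': node 7→8
i=35 'e': node 8→9  → match P1@[31:35]
i=36 'd': node 9→1 (via fail)
i=37 'a': node 1→2
i=38 'b': node 2→3
i=39 'e': node 3→4  → match P0@[36:39]
i=40 'b': node 4→5 (via fail)
i=41 'b': node 5→6

Result: [[4,1],[14,0],[18,0],[25,1],[30,0],[35,1],[39,0]]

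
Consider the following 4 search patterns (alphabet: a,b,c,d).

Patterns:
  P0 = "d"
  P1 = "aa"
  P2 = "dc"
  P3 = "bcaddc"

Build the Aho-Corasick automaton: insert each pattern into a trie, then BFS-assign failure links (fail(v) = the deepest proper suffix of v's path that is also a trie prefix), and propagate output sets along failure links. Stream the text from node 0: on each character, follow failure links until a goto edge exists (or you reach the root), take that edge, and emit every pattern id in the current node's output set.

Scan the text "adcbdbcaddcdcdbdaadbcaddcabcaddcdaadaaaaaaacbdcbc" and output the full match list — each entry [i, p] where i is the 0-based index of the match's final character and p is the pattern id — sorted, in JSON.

Construct AC machine:
Trie (insert patterns):
  n0 'ε': a→2 b→5 d→1
  n1 'd': c→4  ←P0
  n2 'a': a→3
  n3 'aa': ·  ←P1
  n4 'dc': ·  ←P2
  n5 'b': c→6
  n6 'bc': a→7
  n7 'bca': d→8
  n8 'bcad': d→9
  n9 'bcadd': c→10
  n10 'bcaddc': ·  ←P3

Failure links (BFS by depth):
  fail(1) 'd': from fail(0)=0 chase 'd': 0 ⇒ 0;  out={0}∪out(0)={0}
  fail(2) 'a': from fail(0)=0 chase 'a': 0 ⇒ 0;  out=∅∪out(0)=∅
  fail(5) 'b': from fail(0)=0 chase 'b': 0 ⇒ 0;  out=∅∪out(0)=∅
  fail(3) 'aa': from fail(2)=0 chase 'a': 0 ⇒ 2;  out={1}∪out(2)={1}
  fail(4) 'dc': from fail(1)=0 chase 'c': 0 ⇒ 0;  out={2}∪out(0)={2}
  fail(6) 'bc': from fail(5)=0 chase 'c': 0 ⇒ 0;  out=∅∪out(0)=∅
  fail(7) 'bca': from fail(6)=0 chase 'a': 0 ⇒ 2;  out=∅∪out(2)=∅
  fail(8) 'bcad': from fail(7)=2 chase 'd': 2→0 ⇒ 1;  out=∅∪out(1)={0}
  fail(9) 'bcadd': from fail(8)=1 chase 'd': 1→0 ⇒ 1;  out=∅∪out(1)={0}
  fail(10) 'bcaddc': from fail(9)=1 chase 'c': 1 ⇒ 4;  out={3}∪out(4)={2,3}

Text stream:
[0] read 'a'  n0⇒n2
[1] read 'd'  n2⇒n1 (via fail)  → match P0@[1:1]
[2] read 'c'  n1⇒n4  → match P2@[1:2]
[3] read 'b'  n4⇒n5 (via fail)
[4] read 'd'  n5⇒n1 (via fail)  → match P0@[4:4]
[5] read 'b'  n1⇒n5 (via fail)
[6] read 'c'  n5⇒n6
[7] read 'a'  n6⇒n7
[8] read 'd'  n7⇒n8  → match P0@[8:8]
[9] read 'd'  n8⇒n9  → match P0@[9:9]
[10] read 'c'  n9⇒n10  → match P2@[9:10],P3@[5:10]
[11] read 'd'  n10⇒n1 (via fail)  → match P0@[11:11]
[12] read 'c'  n1⇒n4  → match P2@[11:12]
[13] read 'd'  n4⇒n1 (via fail)  → match P0@[13:13]
[14] read 'b'  n1⇒n5 (via fail)
[15] read 'd'  n5⇒n1 (via fail)  → match P0@[15:15]
[16] read 'a'  n1⇒n2 (via fail)
[17] read 'a'  n2⇒n3  → match P1@[16:17]
[18] read 'd'  n3⇒n1 (via fail)  → match P0@[18:18]
[19] read 'b'  n1⇒n5 (via fail)
[20] read 'c'  n5⇒n6
[21] read 'a'  n6⇒n7
[22] read 'd'  n7⇒n8  → match P0@[22:22]
[23] read 'd'  n8⇒n9  → match P0@[23:23]
[24] read 'c'  n9⇒n10  → match P2@[23:24],P3@[19:24]
[25] read 'a'  n10⇒n2 (via fail)
[26] read 'b'  n2⇒n5 (via fail)
[27] read 'c'  n5⇒n6
[28] read 'a'  n6⇒n7
[29] read 'd'  n7⇒n8  → match P0@[29:29]
[30] read 'd'  n8⇒n9  → match P0@[30:30]
[31] read 'c'  n9⇒n10  → match P2@[30:31],P3@[26:31]
[32] read 'd'  n10⇒n1 (via fail)  → match P0@[32:32]
[33] read 'a'  n1⇒n2 (via fail)
[34] read 'a'  n2⇒n3  → match P1@[33:34]
[35] read 'd'  n3⇒n1 (via fail)  → match P0@[35:35]
[36] read 'a'  n1⇒n2 (via fail)
[37] read 'a'  n2⇒n3  → match P1@[36:37]
[38] read 'a'  n3⇒n3 (via fail)  → match P1@[37:38]
[39] read 'a'  n3⇒n3 (via fail)  → match P1@[38:39]
[40] read 'a'  n3⇒n3 (via fail)  → match P1@[39:40]
[41] read 'a'  n3⇒n3 (via fail)  → match P1@[40:41]
[42] read 'a'  n3⇒n3 (via fail)  → match P1@[41:42]
[43] read 'c'  n3⇒n0 (via fail)
[44] read 'b'  n0⇒n5
[45] read 'd'  n5⇒n1 (via fail)  → match P0@[45:45]
[46] read 'c'  n1⇒n4  → match P2@[45:46]
[47] read 'b'  n4⇒n5 (via fail)
[48] read 'c'  n5⇒n6

Result: [[1,0],[2,2],[4,0],[8,0],[9,0],[10,2],[10,3],[11,0],[12,2],[13,0],[15,0],[17,1],[18,0],[22,0],[23,0],[24,2],[24,3],[29,0],[30,0],[31,2],[31,3],[32,0],[34,1],[35,0],[37,1],[38,1],[39,1],[40,1],[41,1],[42,1],[45,0],[46,2]]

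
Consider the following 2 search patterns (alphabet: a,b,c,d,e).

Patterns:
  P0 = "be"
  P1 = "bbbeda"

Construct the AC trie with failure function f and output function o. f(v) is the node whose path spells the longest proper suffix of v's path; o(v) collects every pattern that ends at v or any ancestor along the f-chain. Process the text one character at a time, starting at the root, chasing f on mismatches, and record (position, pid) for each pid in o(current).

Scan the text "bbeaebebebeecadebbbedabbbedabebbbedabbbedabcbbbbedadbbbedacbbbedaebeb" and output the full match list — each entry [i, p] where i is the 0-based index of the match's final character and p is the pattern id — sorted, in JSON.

Build:
Trie nodes:
  0='ε' goto b→1
  1='b' goto b→3 e→2
  2='be' goto ·  [P0 ends]
  3='bb' goto b→4
  4='bbb' goto e→5
  5='bbbe' goto d→6
  6='bbbed' goto a→7
  7='bbbeda' goto ·  [P1 ends]

Failure links (BFS by depth):
  fail(1) 'b': from fail(0)=0 chase 'b': 0 ⇒ 0;  out=∅∪out(0)=∅
  fail(2) 'be': from fail(1)=0 chase 'e': 0 ⇒ 0;  out={0}∪out(0)={0}
  fail(3) 'bb': from fail(1)=0 chase 'b': 0 ⇒ 1;  out=∅∪out(1)=∅
  fail(4) 'bbb': from fail(3)=1 chase 'b': 1 ⇒ 3;  out=∅∪out(3)=∅
  fail(5) 'bbbe': from fail(4)=3 chase 'e': 3→1 ⇒ 2;  out=∅∪out(2)={0}
  fail(6) 'bbbed': from fail(5)=2 chase 'd': 2→0 ⇒ 0;  out=∅∪out(0)=∅
  fail(7) 'bbbeda': from fail(6)=0 chase 'a': 0 ⇒ 0;  out={1}∪out(0)={1}

Text stream:
i=0 'b': node 0→1
i=1 'b': node 1→3
i=2 'e': node 3→2 ·f  ** P0@[1:2]
i=3 'a': node 2→0 ·f
i=4 'e': node 0→0
i=5 'b': node 0→1
i=6 'e': node 1→2  ** P0@[5:6]
i=7 'b': node 2→1 ·f
i=8 'e': node 1→2  ** P0@[7:8]
i=9 'b': node 2→1 ·f
i=10 'e': node 1→2  ** P0@[9:10]
i=11 'e': node 2→0 ·f
i=12 'c': node 0→0
i=13 'a': node 0→0
i=14 'd': node 0→0
i=15 'e': node 0→0
i=16 'b': node 0→1
i=17 'b': node 1→3
i=18 'b': node 3→4
i=19 'e': node 4→5  ** P0@[18:19]
i=20 'd': node 5→6
i=21 'a': node 6→7  ** P1@[16:21]
i=22 'b': node 7→1 ·f
i=23 'b': node 1→3
i=24 'b': node 3→4
i=25 'e': node 4→5  ** P0@[24:25]
i=26 'd': node 5→6
i=27 'a': node 6→7  ** P1@[22:27]
i=28 'b': node 7→1 ·f
i=29 'e': node 1→2  ** P0@[28:29]
i=30 'b': node 2→1 ·f
i=31 'b': node 1→3
i=32 'b': node 3→4
i=33 'e': node 4→5  ** P0@[32:33]
i=34 'd': node 5→6
i=35 'a': node 6→7  ** P1@[30:35]
i=36 'b': node 7→1 ·f
i=37 'b': node 1→3
i=38 'b': node 3→4
i=39 'e': node 4→5  ** P0@[38:39]
i=40 'd': node 5→6
i=41 'a': node 6→7  ** P1@[36:41]
i=42 'b': node 7→1 ·f
i=43 'c': node 1→0 ·f
i=44 'b': node 0→1
i=45 'b': node 1→3
i=46 'b': node 3→4
i=47 'b': node 4→4 ·f
i=48 'e': node 4→5  ** P0@[47:48]
i=49 'd': node 5→6
i=50 'a': node 6→7  ** P1@[45:50]
i=51 'd': node 7→0 ·f
i=52 'b': node 0→1
i=53 'b': node 1→3
i=54 'b': node 3→4
i=55 'e': node 4→5  ** P0@[54:55]
i=56 'd': node 5→6
i=57 'a': node 6→7  ** P1@[52:57]
i=58 'c': node 7→0 ·f
i=59 'b': node 0→1
i=60 'b': node 1→3
i=61 'b': node 3→4
i=62 'e': node 4→5  ** P0@[61:62]
i=63 'd': node 5→6
i=64 'a': node 6→7  ** P1@[59:64]
i=65 'e': node 7→0 ·f
i=66 'b': node 0→1
i=67 'e': node 1→2  ** P0@[66:67]
i=68 'b': node 2→1 ·f

All matches (sorted): [[2,0],[6,0],[8,0],[10,0],[19,0],[21,1],[25,0],[27,1],[29,0],[33,0],[35,1],[39,0],[41,1],[48,0],[50,1],[55,0],[57,1],[62,0],[64,1],[67,0]]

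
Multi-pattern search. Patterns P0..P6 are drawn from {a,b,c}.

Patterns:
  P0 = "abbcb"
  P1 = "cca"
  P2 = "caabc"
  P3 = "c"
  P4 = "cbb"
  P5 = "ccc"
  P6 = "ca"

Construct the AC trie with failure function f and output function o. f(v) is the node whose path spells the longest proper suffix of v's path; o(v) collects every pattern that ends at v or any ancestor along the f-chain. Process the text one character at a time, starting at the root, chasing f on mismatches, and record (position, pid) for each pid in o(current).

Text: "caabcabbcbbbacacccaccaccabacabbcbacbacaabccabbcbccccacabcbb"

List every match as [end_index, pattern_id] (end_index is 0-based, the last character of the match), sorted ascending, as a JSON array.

Construct AC machine:
Trie nodes:
  n0 'ε': a→1 c→6
  n1 'a': b→2
  n2 'ab': b→3
  n3 'abb': c→4
  n4 'abbc': b→5
  n5 'abbcb': ·  ←P0
  n6 'c': a→9 b→13 c→7  ←P3
  n7 'cc': a→8 c→15
  n8 'cca': ·  ←P1
  n9 'ca': a→10  ←P6
  n10 'caa': b→11
  n11 'caab': c→12
  n12 'caabc': ·  ←P2
  n13 'cb': b→14
  n14 'cbb': ·  ←P4
  n15 'ccc': ·  ←P5

Failure links (BFS by depth):
  fail(1) 'a': from fail(0)=0 chase 'a': 0 ⇒ 0;  out=∅∪out(0)=∅
  fail(6) 'c': from fail(0)=0 chase 'c': 0 ⇒ 0;  out={3}∪out(0)={3}
  fail(2) 'ab': from fail(1)=0 chase 'b': 0 ⇒ 0;  out=∅∪out(0)=∅
  fail(7) 'cc': from fail(6)=0 chase 'c': 0 ⇒ 6;  out=∅∪out(6)={3}
  fail(9) 'ca': from fail(6)=0 chase 'a': 0 ⇒ 1;  out={6}∪out(1)={6}
  fail(13) 'cb': from fail(6)=0 chase 'b': 0 ⇒ 0;  out=∅∪out(0)=∅
  fail(3) 'abb': from fail(2)=0 chase 'b': 0 ⇒ 0;  out=∅∪out(0)=∅
  fail(8) 'cca': from fail(7)=6 chase 'a': 6 ⇒ 9;  out={1}∪out(9)={1,6}
  fail(10) 'caa': from fail(9)=1 chase 'a': 1→0 ⇒ 1;  out=∅∪out(1)=∅
  fail(14) 'cbb': from fail(13)=0 chase 'b': 0 ⇒ 0;  out={4}∪out(0)={4}
  fail(15) 'ccc': from fail(7)=6 chase 'c': 6 ⇒ 7;  out={5}∪out(7)={3,5}
  fail(4) 'abbc': from fail(3)=0 chase 'c': 0 ⇒ 6;  out=∅∪out(6)={3}
  fail(11) 'caab': from fail(10)=1 chase 'b': 1 ⇒ 2;  out=∅∪out(2)=∅
  fail(5) 'abbcb': from fail(4)=6 chase 'b': 6 ⇒ 13;  out={0}∪out(13)={0}
  fail(12) 'caabc': from fail(11)=2 chase 'c': 2→0 ⇒ 6;  out={2}∪out(6)={2,3}

Scan:
[0] read 'c'  n0⇒n6  ** P3@[0:0]
[1] read 'a'  n6⇒n9  ** P6@[0:1]
[2] read 'a'  n9⇒n10
[3] read 'b'  n10⇒n11
[4] read 'c'  n11⇒n12  ** P2@[0:4],P3@[4:4]
[5] read 'a'  n12⇒n9 (fail-walked)  ** P6@[4:5]
[6] read 'b'  n9⇒n2 (fail-walked)
[7] read 'b'  n2⇒n3
[8] read 'c'  n3⇒n4  ** P3@[8:8]
[9] read 'b'  n4⇒n5  ** P0@[5:9]
[10] read 'b'  n5⇒n14 (fail-walked)  ** P4@[8:10]
[11] read 'b'  n14⇒n0 (fail-walked)
[12] read 'a'  n0⇒n1
[13] read 'c'  n1⇒n6 (fail-walked)  ** P3@[13:13]
[14] read 'a'  n6⇒n9  ** P6@[13:14]
[15] read 'c'  n9⇒n6 (fail-walked)  ** P3@[15:15]
[16] read 'c'  n6⇒n7  ** P3@[16:16]
[17] read 'c'  n7⇒n15  ** P3@[17:17],P5@[15:17]
[18] read 'a'  n15⇒n8 (fail-walked)  ** P1@[16:18],P6@[17:18]
[19] read 'c'  n8⇒n6 (fail-walked)  ** P3@[19:19]
[20] read 'c'  n6⇒n7  ** P3@[20:20]
[21] read 'a'  n7⇒n8  ** P1@[19:21],P6@[20:21]
[22] read 'c'  n8⇒n6 (fail-walked)  ** P3@[22:22]
[23] read 'c'  n6⇒n7  ** P3@[23:23]
[24] read 'a'  n7⇒n8  ** P1@[22:24],P6@[23:24]
[25] read 'b'  n8⇒n2 (fail-walked)
[26] read 'a'  n2⇒n1 (fail-walked)
[27] read 'c'  n1⇒n6 (fail-walked)  ** P3@[27:27]
[28] read 'a'  n6⇒n9  ** P6@[27:28]
[29] read 'b'  n9⇒n2 (fail-walked)
[30] read 'b'  n2⇒n3
[31] read 'c'  n3⇒n4  ** P3@[31:31]
[32] read 'b'  n4⇒n5  ** P0@[28:32]
[33] read 'a'  n5⇒n1 (fail-walked)
[34] read 'c'  n1⇒n6 (fail-walked)  ** P3@[34:34]
[35] read 'b'  n6⇒n13
[36] read 'a'  n13⇒n1 (fail-walked)
[37] read 'c'  n1⇒n6 (fail-walked)  ** P3@[37:37]
[38] read 'a'  n6⇒n9  ** P6@[37:38]
[39] read 'a'  n9⇒n10
[40] read 'b'  n10⇒n11
[41] read 'c'  n11⇒n12  ** P2@[37:41],P3@[41:41]
[42] read 'c'  n12⇒n7 (fail-walked)  ** P3@[42:42]
[43] read 'a'  n7⇒n8  ** P1@[41:43],P6@[42:43]
[44] read 'b'  n8⇒n2 (fail-walked)
[45] read 'b'  n2⇒n3
[46] read 'c'  n3⇒n4  ** P3@[46:46]
[47] read 'b'  n4⇒n5  ** P0@[43:47]
[48] read 'c'  n5⇒n6 (fail-walked)  ** P3@[48:48]
[49] read 'c'  n6⇒n7  ** P3@[49:49]
[50] read 'c'  n7⇒n15  ** P3@[50:50],P5@[48:50]
[51] read 'c'  n15⇒n15 (fail-walked)  ** P3@[51:51],P5@[49:51]
[52] read 'a'  n15⇒n8 (fail-walked)  ** P1@[50:52],P6@[51:52]
[53] read 'c'  n8⇒n6 (fail-walked)  ** P3@[53:53]
[54] read 'a'  n6⇒n9  ** P6@[53:54]
[55] read 'b'  n9⇒n2 (fail-walked)
[56] read 'c'  n2⇒n6 (fail-walked)  ** P3@[56:56]
[57] read 'b'  n6⇒n13
[58] read 'b'  n13⇒n14  ** P4@[56:58]

All matches (sorted): [[0,3],[1,6],[4,2],[4,3],[5,6],[8,3],[9,0],[10,4],[13,3],[14,6],[15,3],[16,3],[17,3],[17,5],[18,1],[18,6],[19,3],[20,3],[21,1],[21,6],[22,3],[23,3],[24,1],[24,6],[27,3],[28,6],[31,3],[32,0],[34,3],[37,3],[38,6],[41,2],[41,3],[42,3],[43,1],[43,6],[46,3],[47,0],[48,3],[49,3],[50,3],[50,5],[51,3],[51,5],[52,1],[52,6],[53,3],[54,6],[56,3],[58,4]]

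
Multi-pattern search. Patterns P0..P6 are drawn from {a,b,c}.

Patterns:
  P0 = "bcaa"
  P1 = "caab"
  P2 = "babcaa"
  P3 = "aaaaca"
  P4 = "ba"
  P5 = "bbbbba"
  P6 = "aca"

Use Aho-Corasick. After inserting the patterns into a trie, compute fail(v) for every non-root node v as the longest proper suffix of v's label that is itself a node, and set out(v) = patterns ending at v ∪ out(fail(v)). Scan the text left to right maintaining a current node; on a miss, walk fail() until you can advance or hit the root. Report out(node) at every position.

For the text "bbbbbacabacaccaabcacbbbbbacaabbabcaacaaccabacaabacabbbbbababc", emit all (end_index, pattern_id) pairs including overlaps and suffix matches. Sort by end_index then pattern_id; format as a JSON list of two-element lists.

Build:
Trie nodes:
  0='ε' goto a→14 b→1 c→5
  1='b' goto a→9 b→20 c→2
  2='bc' goto a→3
  3='bca' goto a→4
  4='bcaa' goto ·  ←P0
  5='c' goto a→6
  6='ca' goto a→7
  7='caa' goto b→8
  8='caab' goto ·  ←P1
  9='ba' goto b→10  ←P4
  10='bab' goto c→11
  11='babc' goto a→12
  12='babca' goto a→13
  13='babcaa' goto ·  ←P2
  14='a' goto a→15 c→25
  15='aa' goto a→16
  16='aaa' goto a→17
  17='aaaa' goto c→18
  18='aaaac' goto a→19
  19='aaaaca' goto ·  ←P3
  20='bb' goto b→21
  21='bbb' goto b→22
  22='bbbb' goto b→23
  23='bbbbb' goto a→24
  24='bbbbba' goto ·  ←P5
  25='ac' goto a→26
  26='aca' goto ·  ←P6

BFS fail/out derivation:
  n1('b'): parent n0 fail=0; on 'b' 0 → fail=0;  out ∅∪∅=∅
  n5('c'): parent n0 fail=0; on 'c' 0 → fail=0;  out ∅∪∅=∅
  n14('a'): parent n0 fail=0; on 'a' 0 → fail=0;  out ∅∪∅=∅
  n2('bc'): parent n1 fail=0; on 'c' 0 → fail=5;  out ∅∪∅=∅
  n6('ca'): parent n5 fail=0; on 'a' 0 → fail=14;  out ∅∪∅=∅
  n9('ba'): parent n1 fail=0; on 'a' 0 → fail=14;  out {4}∪∅={4}
  n15('aa'): parent n14 fail=0; on 'a' 0 → fail=14;  out ∅∪∅=∅
  n20('bb'): parent n1 fail=0; on 'b' 0 → fail=1;  out ∅∪∅=∅
  n25('ac'): parent n14 fail=0; on 'c' 0 → fail=5;  out ∅∪∅=∅
  n3('bca'): parent n2 fail=5; on 'a' 5 → fail=6;  out ∅∪∅=∅
  n7('caa'): parent n6 fail=14; on 'a' 14 → fail=15;  out ∅∪∅=∅
  n10('bab'): parent n9 fail=14; on 'b' 14→0 → fail=1;  out ∅∪∅=∅
  n16('aaa'): parent n15 fail=14; on 'a' 14 → fail=15;  out ∅∪∅=∅
  n21('bbb'): parent n20 fail=1; on 'b' 1 → fail=20;  out ∅∪∅=∅
  n26('aca'): parent n25 fail=5; on 'a' 5 → fail=6;  out {6}∪∅={6}
  n4('bcaa'): parent n3 fail=6; on 'a' 6 → fail=7;  out {0}∪∅={0}
  n8('caab'): parent n7 fail=15; on 'b' 15→14→0 → fail=1;  out {1}∪∅={1}
  n11('babc'): parent n10 fail=1; on 'c' 1 → fail=2;  out ∅∪∅=∅
  n17('aaaa'): parent n16 fail=15; on 'a' 15 → fail=16;  out ∅∪∅=∅
  n22('bbbb'): parent n21 fail=20; on 'b' 20 → fail=21;  out ∅∪∅=∅
  n12('babca'): parent n11 fail=2; on 'a' 2 → fail=3;  out ∅∪∅=∅
  n18('aaaac'): parent n17 fail=16; on 'c' 16→15→14 → fail=25;  out ∅∪∅=∅
  n23('bbbbb'): parent n22 fail=21; on 'b' 21 → fail=22;  out ∅∪∅=∅
  n13('babcaa'): parent n12 fail=3; on 'a' 3 → fail=4;  out {2}∪{0}={0,2}
  n19('aaaaca'): parent n18 fail=25; on 'a' 25 → fail=26;  out {3}∪{6}={3,6}
  n24('bbbbba'): parent n23 fail=22; on 'a' 22→21→20→1 → fail=9;  out {5}∪{4}={4,5}

Scan:
[0] read 'b'  n0⇒n1
[1] read 'b'  n1⇒n20
[2] read 'b'  n20⇒n21
[3] read 'b'  n21⇒n22
[4] read 'b'  n22⇒n23
[5] read 'a'  n23⇒n24  emit P4@[4:5],P5@[0:5]
[6] read 'c'  n24⇒n25 (fail-walked)
[7] read 'a'  n25⇒n26  emit P6@[5:7]
[8] read 'b'  n26⇒n1 (fail-walked)
[9] read 'a'  n1⇒n9  emit P4@[8:9]
[10] read 'c'  n9⇒n25 (fail-walked)
[11] read 'a'  n25⇒n26  emit P6@[9:11]
[12] read 'c'  n26⇒n25 (fail-walked)
[13] read 'c'  n25⇒n5 (fail-walked)
[14] read 'a'  n5⇒n6
[15] read 'a'  n6⇒n7
[16] read 'b'  n7⇒n8  emit P1@[13:16]
[17] read 'c'  n8⇒n2 (fail-walked)
[18] read 'a'  n2⇒n3
[19] read 'c'  n3⇒n25 (fail-walked)
[20] read 'b'  n25⇒n1 (fail-walked)
[21] read 'b'  n1⇒n20
[22] read 'b'  n20⇒n21
[23] read 'b'  n21⇒n22
[24] read 'b'  n22⇒n23
[25] read 'a'  n23⇒n24  emit P4@[24:25],P5@[20:25]
[26] read 'c'  n24⇒n25 (fail-walked)
[27] read 'a'  n25⇒n26  emit P6@[25:27]
[28] read 'a'  n26⇒n7 (fail-walked)
[29] read 'b'  n7⇒n8  emit P1@[26:29]
[30] read 'b'  n8⇒n20 (fail-walked)
[31] read 'a'  n20⇒n9 (fail-walked)  emit P4@[30:31]
[32] read 'b'  n9⇒n10
[33] read 'c'  n10⇒n11
[34] read 'a'  n11⇒n12
[35] read 'a'  n12⇒n13  emit P0@[32:35],P2@[30:35]
[36] read 'c'  n13⇒n25 (fail-walked)
[37] read 'a'  n25⇒n26  emit P6@[35:37]
[38] read 'a'  n26⇒n7 (fail-walked)
[39] read 'c'  n7⇒n25 (fail-walked)
[40] read 'c'  n25⇒n5 (fail-walked)
[41] read 'a'  n5⇒n6
[42] read 'b'  n6⇒n1 (fail-walked)
[43] read 'a'  n1⇒n9  emit P4@[42:43]
[44] read 'c'  n9⇒n25 (fail-walked)
[45] read 'a'  n25⇒n26  emit P6@[43:45]
[46] read 'a'  n26⇒n7 (fail-walked)
[47] read 'b'  n7⇒n8  emit P1@[44:47]
[48] read 'a'  n8⇒n9 (fail-walked)  emit P4@[47:48]
[49] read 'c'  n9⇒n25 (fail-walked)
[50] read 'a'  n25⇒n26  emit P6@[48:50]
[51] read 'b'  n26⇒n1 (fail-walked)
[52] read 'b'  n1⇒n20
[53] read 'b'  n20⇒n21
[54] read 'b'  n21⇒n22
[55] read 'b'  n22⇒n23
[56] read 'a'  n23⇒n24  emit P4@[55:56],P5@[51:56]
[57] read 'b'  n24⇒n10 (fail-walked)
[58] read 'a'  n10⇒n9 (fail-walked)  emit P4@[57:58]
[59] read 'b'  n9⇒n10
[60] read 'c'  n10⇒n11

Matches: [[5,4],[5,5],[7,6],[9,4],[11,6],[16,1],[25,4],[25,5],[27,6],[29,1],[31,4],[35,0],[35,2],[37,6],[43,4],[45,6],[47,1],[48,4],[50,6],[56,4],[56,5],[58,4]]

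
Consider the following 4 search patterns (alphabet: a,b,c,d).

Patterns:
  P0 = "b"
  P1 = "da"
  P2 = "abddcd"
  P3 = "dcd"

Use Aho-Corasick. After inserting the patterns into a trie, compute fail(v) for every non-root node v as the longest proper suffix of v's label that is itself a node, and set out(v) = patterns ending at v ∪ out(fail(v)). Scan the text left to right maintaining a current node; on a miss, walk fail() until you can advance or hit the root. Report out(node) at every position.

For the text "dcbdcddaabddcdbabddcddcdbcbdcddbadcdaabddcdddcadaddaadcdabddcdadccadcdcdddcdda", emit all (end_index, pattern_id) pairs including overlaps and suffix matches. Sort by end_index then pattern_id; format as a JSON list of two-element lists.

Build:
Trie nodes:
  n0 'ε': a→4 b→1 d→2
  n1 'b': ·  [P0 ends]
  n2 'd': a→3 c→10
  n3 'da': ·  [P1 ends]
  n4 'a': b→5
  n5 'ab': d→6
  n6 'abd': d→7
  n7 'abdd': c→8
  n8 'abddc': d→9
  n9 'abddcd': ·  [P2 ends]
  n10 'dc': d→11
  n11 'dcd': ·  [P3 ends]

BFS fail/out derivation:
  fail(1) 'b': from fail(0)=0 chase 'b': 0 ⇒ 0;  out={0}∪out(0)={0}
  fail(2) 'd': from fail(0)=0 chase 'd': 0 ⇒ 0;  out=∅∪out(0)=∅
  fail(4) 'a': from fail(0)=0 chase 'a': 0 ⇒ 0;  out=∅∪out(0)=∅
  fail(3) 'da': from fail(2)=0 chase 'a': 0 ⇒ 4;  out={1}∪out(4)={1}
  fail(5) 'ab': from fail(4)=0 chase 'b': 0 ⇒ 1;  out=∅∪out(1)={0}
  fail(10) 'dc': from fail(2)=0 chase 'c': 0 ⇒ 0;  out=∅∪out(0)=∅
  fail(6) 'abd': from fail(5)=1 chase 'd': 1→0 ⇒ 2;  out=∅∪out(2)=∅
  fail(11) 'dcd': from fail(10)=0 chase 'd': 0 ⇒ 2;  out={3}∪out(2)={3}
  fail(7) 'abdd': from fail(6)=2 chase 'd': 2→0 ⇒ 2;  out=∅∪out(2)=∅
  fail(8) 'abddc': from fail(7)=2 chase 'c': 2 ⇒ 10;  out=∅∪out(10)=∅
  fail(9) 'abddcd': from fail(8)=10 chase 'd': 10 ⇒ 11;  out={2}∪out(11)={2,3}

Run:
[0] read 'd'  n0⇒n2
[1] read 'c'  n2⇒n10
[2] read 'b'  n10⇒n1 (via fail)  → match P0@[2:2]
[3] read 'd'  n1⇒n2 (via fail)
[4] read 'c'  n2⇒n10
[5] read 'd'  n10⇒n11  → match P3@[3:5]
[6] read 'd'  n11⇒n2 (via fail)
[7] read 'a'  n2⇒n3  → match P1@[6:7]
[8] read 'a'  n3⇒n4 (via fail)
[9] read 'b'  n4⇒n5  → match P0@[9:9]
[10] read 'd'  n5⇒n6
[11] read 'd'  n6⇒n7
[12] read 'c'  n7⇒n8
[13] read 'd'  n8⇒n9  → match P2@[8:13],P3@[11:13]
[14] read 'b'  n9⇒n1 (via fail)  → match P0@[14:14]
[15] read 'a'  n1⇒n4 (via fail)
[16] read 'b'  n4⇒n5  → match P0@[16:16]
[17] read 'd'  n5⇒n6
[18] read 'd'  n6⇒n7
[19] read 'c'  n7⇒n8
[20] read 'd'  n8⇒n9  → match P2@[15:20],P3@[18:20]
[21] read 'd'  n9⇒n2 (via fail)
[22] read 'c'  n2⇒n10
[23] read 'd'  n10⇒n11  → match P3@[21:23]
[24] read 'b'  n11⇒n1 (via fail)  → match P0@[24:24]
[25] read 'c'  n1⇒n0 (via fail)
[26] read 'b'  n0⇒n1  → match P0@[26:26]
[27] read 'd'  n1⇒n2 (via fail)
[28] read 'c'  n2⇒n10
[29] read 'd'  n10⇒n11  → match P3@[27:29]
[30] read 'd'  n11⇒n2 (via fail)
[31] read 'b'  n2⇒n1 (via fail)  → match P0@[31:31]
[32] read 'a'  n1⇒n4 (via fail)
[33] read 'd'  n4⇒n2 (via fail)
[34] read 'c'  n2⇒n10
[35] read 'd'  n10⇒n11  → match P3@[33:35]
[36] read 'a'  n11⇒n3 (via fail)  → match P1@[35:36]
[37] read 'a'  n3⇒n4 (via fail)
[38] read 'b'  n4⇒n5  → match P0@[38:38]
[39] read 'd'  n5⇒n6
[40] read 'd'  n6⇒n7
[41] read 'c'  n7⇒n8
[42] read 'd'  n8⇒n9  → match P2@[37:42],P3@[40:42]
[43] read 'd'  n9⇒n2 (via fail)
[44] read 'd'  n2⇒n2 (via fail)
[45] read 'c'  n2⇒n10
[46] read 'a'  n10⇒n4 (via fail)
[47] read 'd'  n4⇒n2 (via fail)
[48] read 'a'  n2⇒n3  → match P1@[47:48]
[49] read 'd'  n3⇒n2 (via fail)
[50] read 'd'  n2⇒n2 (via fail)
[51] read 'a'  n2⇒n3  → match P1@[50:51]
[52] read 'a'  n3⇒n4 (via fail)
[53] read 'd'  n4⇒n2 (via fail)
[54] read 'c'  n2⇒n10
[55] read 'd'  n10⇒n11  → match P3@[53:55]
[56] read 'a'  n11⇒n3 (via fail)  → match P1@[55:56]
[57] read 'b'  n3⇒n5 (via fail)  → match P0@[57:57]
[58] read 'd'  n5⇒n6
[59] read 'd'  n6⇒n7
[60] read 'c'  n7⇒n8
[61] read 'd'  n8⇒n9  → match P2@[56:61],P3@[59:61]
[62] read 'a'  n9⇒n3 (via fail)  → match P1@[61:62]
[63] read 'd'  n3⇒n2 (via fail)
[64] read 'c'  n2⇒n10
[65] read 'c'  n10⇒n0 (via fail)
[66] read 'a'  n0⇒n4
[67] read 'd'  n4⇒n2 (via fail)
[68] read 'c'  n2⇒n10
[69] read 'd'  n10⇒n11  → match P3@[67:69]
[70] read 'c'  n11⇒n10 (via fail)
[71] read 'd'  n10⇒n11  → match P3@[69:71]
[72] read 'd'  n11⇒n2 (via fail)
[73] read 'd'  n2⇒n2 (via fail)
[74] read 'c'  n2⇒n10
[75] read 'd'  n10⇒n11  → match P3@[73:75]
[76] read 'd'  n11⇒n2 (via fail)
[77] read 'a'  n2⇒n3  → match P1@[76:77]

Matches: [[2,0],[5,3],[7,1],[9,0],[13,2],[13,3],[14,0],[16,0],[20,2],[20,3],[23,3],[24,0],[26,0],[29,3],[31,0],[35,3],[36,1],[38,0],[42,2],[42,3],[48,1],[51,1],[55,3],[56,1],[57,0],[61,2],[61,3],[62,1],[69,3],[71,3],[75,3],[77,1]]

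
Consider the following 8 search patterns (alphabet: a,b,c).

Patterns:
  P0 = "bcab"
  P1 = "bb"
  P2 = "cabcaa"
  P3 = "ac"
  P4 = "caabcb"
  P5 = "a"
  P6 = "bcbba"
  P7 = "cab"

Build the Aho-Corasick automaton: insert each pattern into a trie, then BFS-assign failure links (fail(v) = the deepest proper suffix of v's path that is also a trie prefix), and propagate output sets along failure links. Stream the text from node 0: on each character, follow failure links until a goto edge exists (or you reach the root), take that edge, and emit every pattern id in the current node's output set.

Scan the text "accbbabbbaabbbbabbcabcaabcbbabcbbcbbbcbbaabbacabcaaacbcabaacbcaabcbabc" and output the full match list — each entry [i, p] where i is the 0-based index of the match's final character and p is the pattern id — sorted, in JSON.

Construct AC machine:
Trie nodes:
  n0 'ε': a→12 b→1 c→6
  n1 'b': b→5 c→2
  n2 'bc': a→3 b→18
  n3 'bca': b→4
  n4 'bcab': ·  ←P0
  n5 'bb': ·  ←P1
  n6 'c': a→7
  n7 'ca': a→14 b→8
  n8 'cab': c→9  ←P7
  n9 'cabc': a→10
  n10 'cabca': a→11
  n11 'cabcaa': ·  ←P2
  n12 'a': c→13  ←P5
  n13 'ac': ·  ←P3
  n14 'caa': b→15
  n15 'caab': c→16
  n16 'caabc': b→17
  n17 'caabcb': ·  ←P4
  n18 'bcb': b→19
  n19 'bcbb': a→20
  n20 'bcbba': ·  ←P6

Failure links (BFS by depth):
  n1('b'): parent n0 fail=0; on 'b' 0 → fail=0;  out ∅∪∅=∅
  n6('c'): parent n0 fail=0; on 'c' 0 → fail=0;  out ∅∪∅=∅
  n12('a'): parent n0 fail=0; on 'a' 0 → fail=0;  out {5}∪∅={5}
  n2('bc'): parent n1 fail=0; on 'c' 0 → fail=6;  out ∅∪∅=∅
  n5('bb'): parent n1 fail=0; on 'b' 0 → fail=1;  out {1}∪∅={1}
  n7('ca'): parent n6 fail=0; on 'a' 0 → fail=12;  out ∅∪{5}={5}
  n13('ac'): parent n12 fail=0; on 'c' 0 → fail=6;  out {3}∪∅={3}
  n3('bca'): parent n2 fail=6; on 'a' 6 → fail=7;  out ∅∪{5}={5}
  n8('cab'): parent n7 fail=12; on 'b' 12→0 → fail=1;  out {7}∪∅={7}
  n14('caa'): parent n7 fail=12; on 'a' 12→0 → fail=12;  out ∅∪{5}={5}
  n18('bcb'): parent n2 fail=6; on 'b' 6→0 → fail=1;  out ∅∪∅=∅
  n4('bcab'): parent n3 fail=7; on 'b' 7 → fail=8;  out {0}∪{7}={0,7}
  n9('cabc'): parent n8 fail=1; on 'c' 1 → fail=2;  out ∅∪∅=∅
  n15('caab'): parent n14 fail=12; on 'b' 12→0 → fail=1;  out ∅∪∅=∅
  n19('bcbb'): parent n18 fail=1; on 'b' 1 → fail=5;  out ∅∪{1}={1}
  n10('cabca'): parent n9 fail=2; on 'a' 2 → fail=3;  out ∅∪{5}={5}
  n16('caabc'): parent n15 fail=1; on 'c' 1 → fail=2;  out ∅∪∅=∅
  n20('bcbba'): parent n19 fail=5; on 'a' 5→1→0 → fail=12;  out {6}∪{5}={5,6}
  n11('cabcaa'): parent n10 fail=3; on 'a' 3→7 → fail=14;  out {2}∪{5}={2,5}
  n17('caabcb'): parent n16 fail=2; on 'b' 2 → fail=18;  out {4}∪∅={4}

Scan:
i=0 'a': node 0→12  emit P5@[0:0]
i=1 'c': node 12→13  emit P3@[0:1]
i=2 'c': node 13→6 ·f
i=3 'b': node 6→1 ·f
i=4 'b': node 1→5  emit P1@[3:4]
i=5 'a': node 5→12 ·f  emit P5@[5:5]
i=6 'b': node 12→1 ·f
i=7 'b': node 1→5  emit P1@[6:7]
i=8 'b': node 5→5 ·f  emit P1@[7:8]
i=9 'a': node 5→12 ·f  emit P5@[9:9]
i=10 'a': node 12→12 ·f  emit P5@[10:10]
i=11 'b': node 12→1 ·f
i=12 'b': node 1→5  emit P1@[11:12]
i=13 'b': node 5→5 ·f  emit P1@[12:13]
i=14 'b': node 5→5 ·f  emit P1@[13:14]
i=15 'a': node 5→12 ·f  emit P5@[15:15]
i=16 'b': node 12→1 ·f
i=17 'b': node 1→5  emit P1@[16:17]
i=18 'c': node 5→2 ·f
i=19 'a': node 2→3  emit P5@[19:19]
i=20 'b': node 3→4  emit P0@[17:20],P7@[18:20]
i=21 'c': node 4→9 ·f
i=22 'a': node 9→10  emit P5@[22:22]
i=23 'a': node 10→11  emit P2@[18:23],P5@[23:23]
i=24 'b': node 11→15 ·f
i=25 'c': node 15→16
i=26 'b': node 16→17  emit P4@[21:26]
i=27 'b': node 17→19 ·f  emit P1@[26:27]
i=28 'a': node 19→20  emit P5@[28:28],P6@[24:28]
i=29 'b': node 20→1 ·f
i=30 'c': node 1→2
i=31 'b': node 2→18
i=32 'b': node 18→19  emit P1@[31:32]
i=33 'c': node 19→2 ·f
i=34 'b': node 2→18
i=35 'b': node 18→19  emit P1@[34:35]
i=36 'b': node 19→5 ·f  emit P1@[35:36]
i=37 'c': node 5→2 ·f
i=38 'b': node 2→18
i=39 'b': node 18→19  emit P1@[38:39]
i=40 'a': node 19→20  emit P5@[40:40],P6@[36:40]
i=41 'a': node 20→12 ·f  emit P5@[41:41]
i=42 'b': node 12→1 ·f
i=43 'b': node 1→5  emit P1@[42:43]
i=44 'a': node 5→12 ·f  emit P5@[44:44]
i=45 'c': node 12→13  emit P3@[44:45]
i=46 'a': node 13→7 ·f  emit P5@[46:46]
i=47 'b': node 7→8  emit P7@[45:47]
i=48 'c': node 8→9
i=49 'a': node 9→10  emit P5@[49:49]
i=50 'a': node 10→11  emit P2@[45:50],P5@[50:50]
i=51 'a': node 11→12 ·f  emit P5@[51:51]
i=52 'c': node 12→13  emit P3@[51:52]
i=53 'b': node 13→1 ·f
i=54 'c': node 1→2
i=55 'a': node 2→3  emit P5@[55:55]
i=56 'b': node 3→4  emit P0@[53:56],P7@[54:56]
i=57 'a': node 4→12 ·f  emit P5@[57:57]
i=58 'a': node 12→12 ·f  emit P5@[58:58]
i=59 'c': node 12→13  emit P3@[58:59]
i=60 'b': node 13→1 ·f
i=61 'c': node 1→2
i=62 'a': node 2→3  emit P5@[62:62]
i=63 'a': node 3→14 ·f  emit P5@[63:63]
i=64 'b': node 14→15
i=65 'c': node 15→16
i=66 'b': node 16→17  emit P4@[61:66]
i=67 'a': node 17→12 ·f  emit P5@[67:67]
i=68 'b': node 12→1 ·f
i=69 'c': node 1→2

Result: [[0,5],[1,3],[4,1],[5,5],[7,1],[8,1],[9,5],[10,5],[12,1],[13,1],[14,1],[15,5],[17,1],[19,5],[20,0],[20,7],[22,5],[23,2],[23,5],[26,4],[27,1],[28,5],[28,6],[32,1],[35,1],[36,1],[39,1],[40,5],[40,6],[41,5],[43,1],[44,5],[45,3],[46,5],[47,7],[49,5],[50,2],[50,5],[51,5],[52,3],[55,5],[56,0],[56,7],[57,5],[58,5],[59,3],[62,5],[63,5],[66,4],[67,5]]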